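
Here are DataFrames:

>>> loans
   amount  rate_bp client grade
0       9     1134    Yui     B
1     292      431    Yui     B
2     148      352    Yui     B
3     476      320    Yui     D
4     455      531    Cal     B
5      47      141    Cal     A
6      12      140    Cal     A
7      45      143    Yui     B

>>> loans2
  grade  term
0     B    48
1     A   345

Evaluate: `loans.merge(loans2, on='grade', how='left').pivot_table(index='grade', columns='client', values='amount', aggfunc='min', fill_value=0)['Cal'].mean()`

155.666666667

merge on 'grade' (how='left') → 8 rows:
   amount  rate_bp client grade   term
0       9     1134    Yui     B   48.0
1     292      431    Yui     B   48.0
2     148      352    Yui     B   48.0
3     476      320    Yui     D    NaN
4     455      531    Cal     B   48.0
5      47      141    Cal     A  345.0
6      12      140    Cal     A  345.0
7      45      143    Yui     B   48.0
pivot: rows=grade, cols=client, min(amount):
client  Cal  Yui
grade           
A        12    0
B       455    9
D         0  476
So mean() = 155.666666667.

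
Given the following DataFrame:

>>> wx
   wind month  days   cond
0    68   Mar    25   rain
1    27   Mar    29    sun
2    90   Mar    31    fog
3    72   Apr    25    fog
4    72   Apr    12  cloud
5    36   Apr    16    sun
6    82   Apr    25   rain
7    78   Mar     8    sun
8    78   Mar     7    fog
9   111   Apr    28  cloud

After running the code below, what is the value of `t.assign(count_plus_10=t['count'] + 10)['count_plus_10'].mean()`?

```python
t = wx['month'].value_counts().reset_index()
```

value_counts of month:
month
Mar    5
Apr    5
Name: count, dtype: int64
reset_index():
  month  count
0   Mar      5
1   Apr      5
add column count_plus_10 = t['count'] + 10:
  month  count  count_plus_10
0   Mar      5             15
1   Apr      5             15
Hence 15.0.

15.0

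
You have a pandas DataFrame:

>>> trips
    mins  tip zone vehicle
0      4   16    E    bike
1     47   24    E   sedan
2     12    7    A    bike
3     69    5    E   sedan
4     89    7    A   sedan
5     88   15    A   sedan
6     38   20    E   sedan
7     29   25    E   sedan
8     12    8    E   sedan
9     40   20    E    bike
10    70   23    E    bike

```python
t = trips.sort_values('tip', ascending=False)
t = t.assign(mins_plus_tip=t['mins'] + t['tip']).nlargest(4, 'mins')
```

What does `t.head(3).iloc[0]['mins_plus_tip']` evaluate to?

96

sort by tip descending:
    mins  tip zone vehicle
7     29   25    E   sedan
1     47   24    E   sedan
10    70   23    E    bike
6     38   20    E   sedan
9     40   20    E    bike
0      4   16    E    bike
5     88   15    A   sedan
8     12    8    E   sedan
2     12    7    A    bike
4     89    7    A   sedan
3     69    5    E   sedan
add column mins_plus_tip = t['mins'] + t['tip']:
    mins  tip zone vehicle  mins_plus_tip
7     29   25    E   sedan             54
1     47   24    E   sedan             71
10    70   23    E    bike             93
6     38   20    E   sedan             58
9     40   20    E    bike             60
0      4   16    E    bike             20
5     88   15    A   sedan            103
8     12    8    E   sedan             20
2     12    7    A    bike             19
4     89    7    A   sedan             96
3     69    5    E   sedan             74
take 4 rows with largest mins:
    mins  tip zone vehicle  mins_plus_tip
4     89    7    A   sedan             96
5     88   15    A   sedan            103
10    70   23    E    bike             93
3     69    5    E   sedan             74
take first 3 rows:
    mins  tip zone vehicle  mins_plus_tip
4     89    7    A   sedan             96
5     88   15    A   sedan            103
10    70   23    E    bike             93
Finally, value at position 0, column 'mins_plus_tip' = 96.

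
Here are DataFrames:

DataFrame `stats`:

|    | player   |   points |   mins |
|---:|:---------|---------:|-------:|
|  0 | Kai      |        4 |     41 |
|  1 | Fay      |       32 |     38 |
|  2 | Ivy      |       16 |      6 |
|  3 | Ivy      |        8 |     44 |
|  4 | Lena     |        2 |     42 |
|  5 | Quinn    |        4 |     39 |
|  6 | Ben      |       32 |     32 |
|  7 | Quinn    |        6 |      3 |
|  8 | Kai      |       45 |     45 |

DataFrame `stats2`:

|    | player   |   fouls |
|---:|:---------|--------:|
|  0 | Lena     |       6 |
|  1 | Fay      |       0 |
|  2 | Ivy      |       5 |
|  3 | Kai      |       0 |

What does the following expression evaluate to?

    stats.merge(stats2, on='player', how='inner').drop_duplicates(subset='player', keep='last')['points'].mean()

merge on 'player' (how='inner') → 6 rows:
  player  points  mins  fouls
0    Kai       4    41      0
1    Fay      32    38      0
2    Ivy      16     6      5
3    Ivy       8    44      5
4   Lena       2    42      6
5    Kai      45    45      0
drop duplicate player (keep=last):
  player  points  mins  fouls
1    Fay      32    38      0
3    Ivy       8    44      5
4   Lena       2    42      6
5    Kai      45    45      0
Then the mean of column 'points': 21.75

21.75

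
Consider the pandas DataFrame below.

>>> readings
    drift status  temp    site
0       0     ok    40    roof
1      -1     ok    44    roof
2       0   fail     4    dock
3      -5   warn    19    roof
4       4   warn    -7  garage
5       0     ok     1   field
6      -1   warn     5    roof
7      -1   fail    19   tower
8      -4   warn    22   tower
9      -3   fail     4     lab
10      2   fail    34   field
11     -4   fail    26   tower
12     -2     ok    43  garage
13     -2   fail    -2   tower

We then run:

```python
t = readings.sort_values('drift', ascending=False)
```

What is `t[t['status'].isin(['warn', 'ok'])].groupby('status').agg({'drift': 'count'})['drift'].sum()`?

8

sort by drift descending:
    drift status  temp    site
4       4   warn    -7  garage
10      2   fail    34   field
0       0     ok    40    roof
2       0   fail     4    dock
5       0     ok     1   field
1      -1     ok    44    roof
6      -1   warn     5    roof
7      -1   fail    19   tower
12     -2     ok    43  garage
13     -2   fail    -2   tower
9      -3   fail     4     lab
8      -4   warn    22   tower
11     -4   fail    26   tower
3      -5   warn    19    roof
filter rows where status in ['warn', 'ok']:
    drift status  temp    site
4       4   warn    -7  garage
0       0     ok    40    roof
5       0     ok     1   field
1      -1     ok    44    roof
6      -1   warn     5    roof
12     -2     ok    43  garage
8      -4   warn    22   tower
3      -5   warn    19    roof
group by status, count of drift:
        drift
status       
ok          4
warn        4
Reading off the sum of column 'drift', we get 8.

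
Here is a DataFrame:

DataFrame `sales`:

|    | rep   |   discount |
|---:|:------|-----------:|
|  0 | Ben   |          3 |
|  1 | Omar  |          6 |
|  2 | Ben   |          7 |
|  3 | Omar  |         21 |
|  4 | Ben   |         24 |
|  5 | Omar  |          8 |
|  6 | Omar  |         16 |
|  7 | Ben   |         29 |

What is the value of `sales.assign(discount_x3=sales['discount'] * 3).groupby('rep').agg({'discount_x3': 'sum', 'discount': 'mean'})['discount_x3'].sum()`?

add column discount_x3 = sales['discount'] * 3:
    rep  discount  discount_x3
0   Ben         3            9
1  Omar         6           18
2   Ben         7           21
3  Omar        21           63
4   Ben        24           72
5  Omar         8           24
6  Omar        16           48
7   Ben        29           87
group by rep: sum(discount_x3), mean(discount):
      discount_x3  discount
rep                        
Ben           189     15.75
Omar          153     12.75
sum of column 'discount_x3' → 342

342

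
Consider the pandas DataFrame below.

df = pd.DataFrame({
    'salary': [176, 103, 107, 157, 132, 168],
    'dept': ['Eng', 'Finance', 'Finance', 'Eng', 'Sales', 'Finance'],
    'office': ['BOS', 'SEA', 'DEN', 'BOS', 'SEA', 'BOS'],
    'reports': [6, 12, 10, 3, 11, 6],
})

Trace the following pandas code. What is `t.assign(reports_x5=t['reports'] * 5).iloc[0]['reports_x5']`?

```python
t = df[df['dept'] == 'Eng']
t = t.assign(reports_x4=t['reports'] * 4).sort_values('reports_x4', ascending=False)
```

filter rows where dept == 'Eng':
   salary dept office  reports
0     176  Eng    BOS        6
3     157  Eng    BOS        3
add column reports_x4 = t['reports'] * 4:
   salary dept office  reports  reports_x4
0     176  Eng    BOS        6          24
3     157  Eng    BOS        3          12
sort by reports_x4 descending:
   salary dept office  reports  reports_x4
0     176  Eng    BOS        6          24
3     157  Eng    BOS        3          12
add column reports_x5 = t['reports'] * 5:
   salary dept office  reports  reports_x4  reports_x5
0     176  Eng    BOS        6          24          30
3     157  Eng    BOS        3          12          15

30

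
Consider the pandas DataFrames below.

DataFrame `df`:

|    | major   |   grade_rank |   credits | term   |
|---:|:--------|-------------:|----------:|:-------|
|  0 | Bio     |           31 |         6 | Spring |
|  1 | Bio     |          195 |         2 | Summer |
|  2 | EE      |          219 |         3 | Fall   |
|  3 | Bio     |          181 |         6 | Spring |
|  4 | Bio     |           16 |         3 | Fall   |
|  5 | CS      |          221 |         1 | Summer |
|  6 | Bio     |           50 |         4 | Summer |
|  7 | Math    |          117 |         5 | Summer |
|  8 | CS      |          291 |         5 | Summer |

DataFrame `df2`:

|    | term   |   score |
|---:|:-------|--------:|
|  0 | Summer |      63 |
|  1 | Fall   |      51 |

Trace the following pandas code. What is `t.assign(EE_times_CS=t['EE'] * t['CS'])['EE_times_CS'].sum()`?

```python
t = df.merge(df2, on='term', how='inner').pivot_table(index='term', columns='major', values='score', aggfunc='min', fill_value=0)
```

0

merge on 'term' (how='inner') → 7 rows:
  major  grade_rank  credits    term  score
0   Bio         195        2  Summer     63
1    EE         219        3    Fall     51
2   Bio          16        3    Fall     51
3    CS         221        1  Summer     63
4   Bio          50        4  Summer     63
5  Math         117        5  Summer     63
6    CS         291        5  Summer     63
pivot: rows=term, cols=major, min(score):
major   Bio  CS  EE  Math
term                     
Fall     51   0  51     0
Summer   63  63   0    63
add column EE_times_CS = t['EE'] * t['CS']:
major   Bio  CS  EE  Math  EE_times_CS
term                                  
Fall     51   0  51     0            0
Summer   63  63   0    63            0
The sum of column 'EE_times_CS' is 0.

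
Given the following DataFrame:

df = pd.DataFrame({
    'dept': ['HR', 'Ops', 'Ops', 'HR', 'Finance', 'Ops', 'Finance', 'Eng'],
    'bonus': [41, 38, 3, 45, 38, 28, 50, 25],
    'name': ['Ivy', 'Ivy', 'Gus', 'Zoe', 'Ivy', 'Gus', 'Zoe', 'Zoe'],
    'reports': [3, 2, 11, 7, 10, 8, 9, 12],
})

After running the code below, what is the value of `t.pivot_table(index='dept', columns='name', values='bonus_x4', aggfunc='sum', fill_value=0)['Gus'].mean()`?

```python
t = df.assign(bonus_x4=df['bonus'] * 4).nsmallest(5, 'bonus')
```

add column bonus_x4 = df['bonus'] * 4:
      dept  bonus name  reports  bonus_x4
0       HR     41  Ivy        3       164
1      Ops     38  Ivy        2       152
2      Ops      3  Gus       11        12
3       HR     45  Zoe        7       180
4  Finance     38  Ivy       10       152
5      Ops     28  Gus        8       112
6  Finance     50  Zoe        9       200
7      Eng     25  Zoe       12       100
take 5 rows with smallest bonus:
      dept  bonus name  reports  bonus_x4
2      Ops      3  Gus       11        12
7      Eng     25  Zoe       12       100
5      Ops     28  Gus        8       112
1      Ops     38  Ivy        2       152
4  Finance     38  Ivy       10       152
pivot: rows=dept, cols=name, sum(bonus_x4):
name     Gus  Ivy  Zoe
dept                  
Eng        0    0  100
Finance    0  152    0
Ops      124  152    0
mean of column 'Gus' → 41.3333333333

41.3333333333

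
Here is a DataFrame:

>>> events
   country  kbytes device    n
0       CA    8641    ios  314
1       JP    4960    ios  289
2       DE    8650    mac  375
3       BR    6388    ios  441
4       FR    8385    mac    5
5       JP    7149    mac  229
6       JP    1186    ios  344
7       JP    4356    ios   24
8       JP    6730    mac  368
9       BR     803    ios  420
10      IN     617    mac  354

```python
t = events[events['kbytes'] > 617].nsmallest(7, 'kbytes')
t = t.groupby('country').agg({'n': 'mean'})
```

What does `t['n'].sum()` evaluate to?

filter rows where kbytes > 617:
  country  kbytes device    n
0      CA    8641    ios  314
1      JP    4960    ios  289
2      DE    8650    mac  375
3      BR    6388    ios  441
4      FR    8385    mac    5
5      JP    7149    mac  229
6      JP    1186    ios  344
7      JP    4356    ios   24
8      JP    6730    mac  368
9      BR     803    ios  420
take 7 rows with smallest kbytes:
  country  kbytes device    n
9      BR     803    ios  420
6      JP    1186    ios  344
7      JP    4356    ios   24
1      JP    4960    ios  289
3      BR    6388    ios  441
8      JP    6730    mac  368
5      JP    7149    mac  229
group by country, mean of n:
             n
country       
BR       430.5
JP       250.8

681.3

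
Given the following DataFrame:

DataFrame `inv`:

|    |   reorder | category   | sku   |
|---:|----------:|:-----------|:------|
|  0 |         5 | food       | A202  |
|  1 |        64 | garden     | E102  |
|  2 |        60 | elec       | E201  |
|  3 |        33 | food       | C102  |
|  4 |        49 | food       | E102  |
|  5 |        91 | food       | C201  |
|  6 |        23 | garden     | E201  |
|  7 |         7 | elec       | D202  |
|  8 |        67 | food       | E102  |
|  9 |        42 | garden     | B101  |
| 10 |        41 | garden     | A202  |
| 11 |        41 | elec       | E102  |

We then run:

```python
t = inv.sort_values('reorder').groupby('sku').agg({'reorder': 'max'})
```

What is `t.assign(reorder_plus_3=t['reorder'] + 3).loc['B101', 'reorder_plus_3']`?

45

sort by reorder:
    reorder category   sku
0         5     food  A202
7         7     elec  D202
6        23   garden  E201
3        33     food  C102
10       41   garden  A202
11       41     elec  E102
9        42   garden  B101
4        49     food  E102
2        60     elec  E201
1        64   garden  E102
8        67     food  E102
5        91     food  C201
group by sku, max of reorder:
      reorder
sku          
A202       41
B101       42
C102       33
C201       91
D202        7
E102       67
E201       60
add column reorder_plus_3 = t['reorder'] + 3:
      reorder  reorder_plus_3
sku                          
A202       41              44
B101       42              45
C102       33              36
C201       91              94
D202        7              10
E102       67              70
E201       60              63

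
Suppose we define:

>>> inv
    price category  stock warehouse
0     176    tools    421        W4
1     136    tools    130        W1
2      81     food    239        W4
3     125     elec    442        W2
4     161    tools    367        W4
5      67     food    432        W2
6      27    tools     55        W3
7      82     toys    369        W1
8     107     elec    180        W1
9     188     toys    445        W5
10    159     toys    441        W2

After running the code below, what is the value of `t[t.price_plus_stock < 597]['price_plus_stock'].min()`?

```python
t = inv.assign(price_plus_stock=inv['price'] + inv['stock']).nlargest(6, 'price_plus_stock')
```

add column price_plus_stock = inv['price'] + inv['stock']:
    price category  stock warehouse  price_plus_stock
0     176    tools    421        W4               597
1     136    tools    130        W1               266
2      81     food    239        W4               320
3     125     elec    442        W2               567
4     161    tools    367        W4               528
5      67     food    432        W2               499
6      27    tools     55        W3                82
7      82     toys    369        W1               451
8     107     elec    180        W1               287
9     188     toys    445        W5               633
10    159     toys    441        W2               600
take 6 rows with largest price_plus_stock:
    price category  stock warehouse  price_plus_stock
9     188     toys    445        W5               633
10    159     toys    441        W2               600
0     176    tools    421        W4               597
3     125     elec    442        W2               567
4     161    tools    367        W4               528
5      67     food    432        W2               499
filter rows where price_plus_stock < 597:
   price category  stock warehouse  price_plus_stock
3    125     elec    442        W2               567
4    161    tools    367        W4               528
5     67     food    432        W2               499

499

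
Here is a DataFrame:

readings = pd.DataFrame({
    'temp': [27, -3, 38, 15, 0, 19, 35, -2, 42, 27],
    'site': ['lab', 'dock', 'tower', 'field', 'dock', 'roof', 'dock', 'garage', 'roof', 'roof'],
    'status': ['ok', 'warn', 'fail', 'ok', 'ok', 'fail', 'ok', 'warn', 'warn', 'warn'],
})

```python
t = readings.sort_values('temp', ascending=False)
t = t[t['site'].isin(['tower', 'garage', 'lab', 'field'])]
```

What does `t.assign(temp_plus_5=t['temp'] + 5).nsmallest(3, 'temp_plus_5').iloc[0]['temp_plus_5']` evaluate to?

sort by temp descending:
   temp    site status
8    42    roof   warn
2    38   tower   fail
6    35    dock     ok
0    27     lab     ok
9    27    roof   warn
5    19    roof   fail
3    15   field     ok
4     0    dock     ok
7    -2  garage   warn
1    -3    dock   warn
filter rows where site in ['tower', 'garage', 'lab', 'field']:
   temp    site status
2    38   tower   fail
0    27     lab     ok
3    15   field     ok
7    -2  garage   warn
add column temp_plus_5 = t['temp'] + 5:
   temp    site status  temp_plus_5
2    38   tower   fail           43
0    27     lab     ok           32
3    15   field     ok           20
7    -2  garage   warn            3
take 3 rows with smallest temp_plus_5:
   temp    site status  temp_plus_5
7    -2  garage   warn            3
3    15   field     ok           20
0    27     lab     ok           32

3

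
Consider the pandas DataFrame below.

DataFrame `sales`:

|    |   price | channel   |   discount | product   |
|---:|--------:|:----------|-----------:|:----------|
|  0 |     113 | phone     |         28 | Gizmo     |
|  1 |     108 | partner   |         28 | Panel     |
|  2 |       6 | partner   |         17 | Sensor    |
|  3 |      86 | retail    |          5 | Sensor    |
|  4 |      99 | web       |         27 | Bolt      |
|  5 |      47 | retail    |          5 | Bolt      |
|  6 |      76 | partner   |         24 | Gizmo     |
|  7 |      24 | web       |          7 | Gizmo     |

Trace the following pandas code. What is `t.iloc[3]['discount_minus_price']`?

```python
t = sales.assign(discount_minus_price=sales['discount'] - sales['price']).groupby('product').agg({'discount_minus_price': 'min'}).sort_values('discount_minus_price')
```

-72

add column discount_minus_price = sales['discount'] - sales['price']:
   price  channel  discount product  discount_minus_price
0    113    phone        28   Gizmo                   -85
1    108  partner        28   Panel                   -80
2      6  partner        17  Sensor                    11
3     86   retail         5  Sensor                   -81
4     99      web        27    Bolt                   -72
5     47   retail         5    Bolt                   -42
6     76  partner        24   Gizmo                   -52
7     24      web         7   Gizmo                   -17
group by product, min of discount_minus_price:
         discount_minus_price
product                      
Bolt                      -72
Gizmo                     -85
Panel                     -80
Sensor                    -81
sort by discount_minus_price:
         discount_minus_price
product                      
Gizmo                     -85
Sensor                    -81
Panel                     -80
Bolt                      -72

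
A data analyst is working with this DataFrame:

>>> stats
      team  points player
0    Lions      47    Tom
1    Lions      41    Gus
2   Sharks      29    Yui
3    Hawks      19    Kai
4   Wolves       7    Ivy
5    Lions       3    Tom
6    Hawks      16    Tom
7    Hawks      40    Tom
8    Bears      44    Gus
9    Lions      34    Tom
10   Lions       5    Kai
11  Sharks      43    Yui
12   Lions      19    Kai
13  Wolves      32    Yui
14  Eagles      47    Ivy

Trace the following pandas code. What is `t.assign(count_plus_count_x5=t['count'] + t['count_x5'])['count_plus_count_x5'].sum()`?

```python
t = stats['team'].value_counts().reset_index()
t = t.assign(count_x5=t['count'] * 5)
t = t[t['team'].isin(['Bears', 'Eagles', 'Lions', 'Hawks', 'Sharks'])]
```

value_counts of team:
team
Lions     6
Hawks     3
Sharks    2
Wolves    2
Bears     1
Eagles    1
Name: count, dtype: int64
reset_index():
     team  count
0   Lions      6
1   Hawks      3
2  Sharks      2
3  Wolves      2
4   Bears      1
5  Eagles      1
add column count_x5 = t['count'] * 5:
     team  count  count_x5
0   Lions      6        30
1   Hawks      3        15
2  Sharks      2        10
3  Wolves      2        10
4   Bears      1         5
5  Eagles      1         5
filter rows where team in ['Bears', 'Eagles', 'Lions', 'Hawks', 'Sharks']:
     team  count  count_x5
0   Lions      6        30
1   Hawks      3        15
2  Sharks      2        10
4   Bears      1         5
5  Eagles      1         5
add column count_plus_count_x5 = t['count'] + t['count_x5']:
     team  count  count_x5  count_plus_count_x5
0   Lions      6        30                   36
1   Hawks      3        15                   18
2  Sharks      2        10                   12
4   Bears      1         5                    6
5  Eagles      1         5                    6
sum of column 'count_plus_count_x5' → 78

78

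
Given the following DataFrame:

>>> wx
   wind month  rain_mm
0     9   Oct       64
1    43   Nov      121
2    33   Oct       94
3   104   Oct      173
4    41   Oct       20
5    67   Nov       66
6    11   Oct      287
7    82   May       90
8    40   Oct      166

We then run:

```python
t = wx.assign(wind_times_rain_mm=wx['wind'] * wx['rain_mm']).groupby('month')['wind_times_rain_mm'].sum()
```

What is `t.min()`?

7380

add column wind_times_rain_mm = wx['wind'] * wx['rain_mm']:
   wind month  rain_mm  wind_times_rain_mm
0     9   Oct       64                 576
1    43   Nov      121                5203
2    33   Oct       94                3102
3   104   Oct      173               17992
4    41   Oct       20                 820
5    67   Nov       66                4422
6    11   Oct      287                3157
7    82   May       90                7380
8    40   Oct      166                6640
group by month, sum of wind_times_rain_mm:
month
May     7380
Nov     9625
Oct    32287
Name: wind_times_rain_mm, dtype: int64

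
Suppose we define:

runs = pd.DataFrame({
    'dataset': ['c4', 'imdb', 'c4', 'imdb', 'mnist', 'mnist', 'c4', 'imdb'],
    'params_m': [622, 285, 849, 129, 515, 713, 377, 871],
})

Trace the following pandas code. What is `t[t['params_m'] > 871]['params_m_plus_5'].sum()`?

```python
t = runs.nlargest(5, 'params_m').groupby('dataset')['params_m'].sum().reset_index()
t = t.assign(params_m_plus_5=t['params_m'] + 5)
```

take 5 rows with largest params_m:
  dataset  params_m
7    imdb       871
2      c4       849
5   mnist       713
0      c4       622
4   mnist       515
group by dataset, sum of params_m:
dataset
c4       1471
imdb      871
mnist    1228
Name: params_m, dtype: int64
reset_index():
  dataset  params_m
0      c4      1471
1    imdb       871
2   mnist      1228
add column params_m_plus_5 = t['params_m'] + 5:
  dataset  params_m  params_m_plus_5
0      c4      1471             1476
1    imdb       871              876
2   mnist      1228             1233
filter rows where params_m > 871:
  dataset  params_m  params_m_plus_5
0      c4      1471             1476
2   mnist      1228             1233
Hence 2709.

2709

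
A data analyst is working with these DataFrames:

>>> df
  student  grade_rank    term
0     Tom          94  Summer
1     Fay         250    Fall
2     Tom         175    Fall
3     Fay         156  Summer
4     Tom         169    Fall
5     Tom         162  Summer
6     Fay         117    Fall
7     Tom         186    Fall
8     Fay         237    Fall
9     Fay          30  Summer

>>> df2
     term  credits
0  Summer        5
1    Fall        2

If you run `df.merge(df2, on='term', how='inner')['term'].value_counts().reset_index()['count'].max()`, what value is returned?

6

merge on 'term' (how='inner') → 10 rows:
  student  grade_rank    term  credits
0     Tom          94  Summer        5
1     Fay         250    Fall        2
2     Tom         175    Fall        2
3     Fay         156  Summer        5
4     Tom         169    Fall        2
5     Tom         162  Summer        5
6     Fay         117    Fall        2
7     Tom         186    Fall        2
8     Fay         237    Fall        2
9     Fay          30  Summer        5
value_counts of term:
term
Fall      6
Summer    4
Name: count, dtype: int64
reset_index():
     term  count
0    Fall      6
1  Summer      4
Reading off the max of column 'count', we get 6.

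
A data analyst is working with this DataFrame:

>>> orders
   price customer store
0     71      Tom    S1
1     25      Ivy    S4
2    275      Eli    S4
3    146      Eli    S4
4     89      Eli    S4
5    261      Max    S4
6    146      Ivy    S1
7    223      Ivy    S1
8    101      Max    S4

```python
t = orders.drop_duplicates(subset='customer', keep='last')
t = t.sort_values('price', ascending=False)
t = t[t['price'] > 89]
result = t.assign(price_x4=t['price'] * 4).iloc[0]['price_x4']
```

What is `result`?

892

drop duplicate customer (keep=last):
   price customer store
0     71      Tom    S1
4     89      Eli    S4
7    223      Ivy    S1
8    101      Max    S4
sort by price descending:
   price customer store
7    223      Ivy    S1
8    101      Max    S4
4     89      Eli    S4
0     71      Tom    S1
filter rows where price > 89:
   price customer store
7    223      Ivy    S1
8    101      Max    S4
add column price_x4 = t['price'] * 4:
   price customer store  price_x4
7    223      Ivy    S1       892
8    101      Max    S4       404
The value at position 0, column 'price_x4' is 892.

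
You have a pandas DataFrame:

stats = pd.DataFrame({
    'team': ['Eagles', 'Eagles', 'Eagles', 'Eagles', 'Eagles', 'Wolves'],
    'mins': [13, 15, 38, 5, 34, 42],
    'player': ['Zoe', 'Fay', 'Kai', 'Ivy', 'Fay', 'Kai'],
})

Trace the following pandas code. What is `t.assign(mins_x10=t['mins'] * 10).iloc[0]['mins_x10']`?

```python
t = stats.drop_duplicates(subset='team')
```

drop duplicate team (keep=first):
     team  mins player
0  Eagles    13    Zoe
5  Wolves    42    Kai
add column mins_x10 = t['mins'] * 10:
     team  mins player  mins_x10
0  Eagles    13    Zoe       130
5  Wolves    42    Kai       420
So iloc[0]['mins_x10'] = 130.

130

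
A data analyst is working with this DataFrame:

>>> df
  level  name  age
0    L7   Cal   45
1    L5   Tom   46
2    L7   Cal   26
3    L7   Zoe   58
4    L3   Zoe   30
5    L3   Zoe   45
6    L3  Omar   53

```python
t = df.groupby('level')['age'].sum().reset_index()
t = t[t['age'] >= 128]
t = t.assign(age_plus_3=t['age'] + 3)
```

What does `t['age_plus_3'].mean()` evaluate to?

131.5

group by level, sum of age:
level
L3    128
L5     46
L7    129
Name: age, dtype: int64
reset_index():
  level  age
0    L3  128
1    L5   46
2    L7  129
filter rows where age >= 128:
  level  age
0    L3  128
2    L7  129
add column age_plus_3 = t['age'] + 3:
  level  age  age_plus_3
0    L3  128         131
2    L7  129         132
mean of column 'age_plus_3' → 131.5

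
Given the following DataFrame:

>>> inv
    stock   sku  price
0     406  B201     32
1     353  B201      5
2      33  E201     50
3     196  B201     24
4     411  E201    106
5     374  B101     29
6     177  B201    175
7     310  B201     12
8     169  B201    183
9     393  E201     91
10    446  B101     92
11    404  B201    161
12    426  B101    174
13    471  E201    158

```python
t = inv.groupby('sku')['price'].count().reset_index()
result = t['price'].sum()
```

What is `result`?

14

group by sku, count of price:
sku
B101    3
B201    7
E201    4
Name: price, dtype: int64
reset_index():
    sku  price
0  B101      3
1  B201      7
2  E201      4
Then the sum of column 'price': 14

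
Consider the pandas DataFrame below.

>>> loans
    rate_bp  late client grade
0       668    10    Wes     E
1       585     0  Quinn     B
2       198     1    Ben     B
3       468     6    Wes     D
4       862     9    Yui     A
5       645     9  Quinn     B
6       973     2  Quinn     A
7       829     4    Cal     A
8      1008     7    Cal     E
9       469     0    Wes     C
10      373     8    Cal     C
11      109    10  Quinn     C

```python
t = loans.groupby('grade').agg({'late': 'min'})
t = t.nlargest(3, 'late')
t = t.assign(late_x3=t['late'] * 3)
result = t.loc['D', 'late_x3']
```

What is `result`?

group by grade, min of late:
       late
grade      
A         2
B         0
C         0
D         6
E         7
take 3 rows with largest late:
       late
grade      
E         7
D         6
A         2
add column late_x3 = t['late'] * 3:
       late  late_x3
grade               
E         7       21
D         6       18
A         2        6

18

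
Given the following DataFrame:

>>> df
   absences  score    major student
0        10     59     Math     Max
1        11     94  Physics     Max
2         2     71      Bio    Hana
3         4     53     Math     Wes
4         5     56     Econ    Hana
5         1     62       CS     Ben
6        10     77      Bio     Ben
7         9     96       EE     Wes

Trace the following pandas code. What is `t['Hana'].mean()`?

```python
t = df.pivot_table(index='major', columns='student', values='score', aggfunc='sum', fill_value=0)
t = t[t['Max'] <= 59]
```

25.4

pivot: rows=major, cols=student, sum(score):
student  Ben  Hana  Max  Wes
major                       
Bio       77    71    0    0
CS        62     0    0    0
EE         0     0    0   96
Econ       0    56    0    0
Math       0     0   59   53
Physics    0     0   94    0
filter rows where Max <= 59:
student  Ben  Hana  Max  Wes
major                       
Bio       77    71    0    0
CS        62     0    0    0
EE         0     0    0   96
Econ       0    56    0    0
Math       0     0   59   53
Then the mean of column 'Hana': 25.4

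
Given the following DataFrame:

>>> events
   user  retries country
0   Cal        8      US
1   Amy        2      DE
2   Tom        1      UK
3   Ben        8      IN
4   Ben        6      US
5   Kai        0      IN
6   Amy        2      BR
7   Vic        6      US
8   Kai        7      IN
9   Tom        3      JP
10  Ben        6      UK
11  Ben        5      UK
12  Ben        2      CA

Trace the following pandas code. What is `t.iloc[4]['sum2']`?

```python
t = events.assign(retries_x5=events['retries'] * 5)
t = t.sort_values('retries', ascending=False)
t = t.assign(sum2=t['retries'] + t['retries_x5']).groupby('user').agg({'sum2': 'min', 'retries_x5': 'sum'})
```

6

add column retries_x5 = events['retries'] * 5:
   user  retries country  retries_x5
0   Cal        8      US          40
1   Amy        2      DE          10
2   Tom        1      UK           5
3   Ben        8      IN          40
4   Ben        6      US          30
5   Kai        0      IN           0
6   Amy        2      BR          10
7   Vic        6      US          30
8   Kai        7      IN          35
9   Tom        3      JP          15
10  Ben        6      UK          30
11  Ben        5      UK          25
12  Ben        2      CA          10
sort by retries descending:
   user  retries country  retries_x5
0   Cal        8      US          40
3   Ben        8      IN          40
8   Kai        7      IN          35
4   Ben        6      US          30
7   Vic        6      US          30
10  Ben        6      UK          30
11  Ben        5      UK          25
9   Tom        3      JP          15
1   Amy        2      DE          10
6   Amy        2      BR          10
12  Ben        2      CA          10
2   Tom        1      UK           5
5   Kai        0      IN           0
add column sum2 = t['retries'] + t['retries_x5']:
   user  retries country  retries_x5  sum2
0   Cal        8      US          40    48
3   Ben        8      IN          40    48
8   Kai        7      IN          35    42
4   Ben        6      US          30    36
7   Vic        6      US          30    36
10  Ben        6      UK          30    36
11  Ben        5      UK          25    30
9   Tom        3      JP          15    18
1   Amy        2      DE          10    12
6   Amy        2      BR          10    12
12  Ben        2      CA          10    12
2   Tom        1      UK           5     6
5   Kai        0      IN           0     0
group by user: min(sum2), sum(retries_x5):
      sum2  retries_x5
user                  
Amy     12          20
Ben     12         135
Cal     48          40
Kai      0          35
Tom      6          20
Vic     36          30
Hence 6.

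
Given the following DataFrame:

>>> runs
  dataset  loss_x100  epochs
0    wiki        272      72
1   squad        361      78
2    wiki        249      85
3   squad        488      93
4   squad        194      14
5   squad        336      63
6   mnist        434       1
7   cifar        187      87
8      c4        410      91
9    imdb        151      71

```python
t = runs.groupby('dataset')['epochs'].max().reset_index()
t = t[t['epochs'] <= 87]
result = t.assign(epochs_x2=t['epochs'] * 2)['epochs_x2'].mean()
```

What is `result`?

122.0

group by dataset, max of epochs:
dataset
c4       91
cifar    87
imdb     71
mnist     1
squad    93
wiki     85
Name: epochs, dtype: int64
reset_index():
  dataset  epochs
0      c4      91
1   cifar      87
2    imdb      71
3   mnist       1
4   squad      93
5    wiki      85
filter rows where epochs <= 87:
  dataset  epochs
1   cifar      87
2    imdb      71
3   mnist       1
5    wiki      85
add column epochs_x2 = t['epochs'] * 2:
  dataset  epochs  epochs_x2
1   cifar      87        174
2    imdb      71        142
3   mnist       1          2
5    wiki      85        170
Then the mean of column 'epochs_x2': 122.0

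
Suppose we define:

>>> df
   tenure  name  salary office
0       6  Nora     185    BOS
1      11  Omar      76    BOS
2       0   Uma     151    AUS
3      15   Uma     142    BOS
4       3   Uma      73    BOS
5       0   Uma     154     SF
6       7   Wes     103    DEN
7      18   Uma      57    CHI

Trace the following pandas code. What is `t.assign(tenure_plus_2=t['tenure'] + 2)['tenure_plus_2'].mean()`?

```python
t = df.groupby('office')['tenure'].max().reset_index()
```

group by office, max of tenure:
office
AUS     0
BOS    15
CHI    18
DEN     7
SF      0
Name: tenure, dtype: int64
reset_index():
  office  tenure
0    AUS       0
1    BOS      15
2    CHI      18
3    DEN       7
4     SF       0
add column tenure_plus_2 = t['tenure'] + 2:
  office  tenure  tenure_plus_2
0    AUS       0              2
1    BOS      15             17
2    CHI      18             20
3    DEN       7              9
4     SF       0              2
Finally, mean of column 'tenure_plus_2' = 10.0.

10.0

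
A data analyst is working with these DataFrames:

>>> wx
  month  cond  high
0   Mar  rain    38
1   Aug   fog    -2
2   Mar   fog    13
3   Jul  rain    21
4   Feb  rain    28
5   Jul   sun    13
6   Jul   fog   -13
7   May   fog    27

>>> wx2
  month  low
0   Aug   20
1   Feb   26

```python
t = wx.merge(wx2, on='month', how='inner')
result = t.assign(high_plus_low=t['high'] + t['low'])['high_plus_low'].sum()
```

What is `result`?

72

merge on 'month' (how='inner') → 2 rows:
  month  cond  high  low
0   Aug   fog    -2   20
1   Feb  rain    28   26
add column high_plus_low = t['high'] + t['low']:
  month  cond  high  low  high_plus_low
0   Aug   fog    -2   20             18
1   Feb  rain    28   26             54
Then the sum of column 'high_plus_low': 72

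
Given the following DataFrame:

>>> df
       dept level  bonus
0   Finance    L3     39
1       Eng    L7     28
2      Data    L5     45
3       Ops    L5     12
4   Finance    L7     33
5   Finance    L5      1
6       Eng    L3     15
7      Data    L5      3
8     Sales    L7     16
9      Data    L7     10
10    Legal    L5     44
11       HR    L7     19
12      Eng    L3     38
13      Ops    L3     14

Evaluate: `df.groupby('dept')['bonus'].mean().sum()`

group by dept, mean of bonus:
dept
Data       19.333333
Eng        27.000000
Finance    24.333333
HR         19.000000
Legal      44.000000
Ops        13.000000
Sales      16.000000
Name: bonus, dtype: float64

162.666666667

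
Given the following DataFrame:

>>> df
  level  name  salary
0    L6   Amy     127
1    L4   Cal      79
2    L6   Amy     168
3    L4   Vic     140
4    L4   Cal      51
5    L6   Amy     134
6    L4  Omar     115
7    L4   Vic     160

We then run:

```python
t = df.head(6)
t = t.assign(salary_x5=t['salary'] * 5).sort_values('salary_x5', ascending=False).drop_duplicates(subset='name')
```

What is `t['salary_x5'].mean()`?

645.0

take first 6 rows:
  level name  salary
0    L6  Amy     127
1    L4  Cal      79
2    L6  Amy     168
3    L4  Vic     140
4    L4  Cal      51
5    L6  Amy     134
add column salary_x5 = t['salary'] * 5:
  level name  salary  salary_x5
0    L6  Amy     127        635
1    L4  Cal      79        395
2    L6  Amy     168        840
3    L4  Vic     140        700
4    L4  Cal      51        255
5    L6  Amy     134        670
sort by salary_x5 descending:
  level name  salary  salary_x5
2    L6  Amy     168        840
3    L4  Vic     140        700
5    L6  Amy     134        670
0    L6  Amy     127        635
1    L4  Cal      79        395
4    L4  Cal      51        255
drop duplicate name (keep=first):
  level name  salary  salary_x5
2    L6  Amy     168        840
3    L4  Vic     140        700
1    L4  Cal      79        395
Finally, mean of column 'salary_x5' = 645.0.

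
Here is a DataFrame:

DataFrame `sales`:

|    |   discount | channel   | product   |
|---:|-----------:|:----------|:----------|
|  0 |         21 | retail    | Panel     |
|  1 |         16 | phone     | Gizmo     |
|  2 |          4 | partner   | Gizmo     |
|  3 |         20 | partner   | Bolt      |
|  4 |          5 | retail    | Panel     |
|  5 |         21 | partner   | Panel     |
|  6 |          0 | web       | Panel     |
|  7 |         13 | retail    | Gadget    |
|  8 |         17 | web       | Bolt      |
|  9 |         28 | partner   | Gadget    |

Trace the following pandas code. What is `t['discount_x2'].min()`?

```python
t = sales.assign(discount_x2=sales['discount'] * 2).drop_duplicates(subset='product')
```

26

add column discount_x2 = sales['discount'] * 2:
   discount  channel product  discount_x2
0        21   retail   Panel           42
1        16    phone   Gizmo           32
2         4  partner   Gizmo            8
3        20  partner    Bolt           40
4         5   retail   Panel           10
5        21  partner   Panel           42
6         0      web   Panel            0
7        13   retail  Gadget           26
8        17      web    Bolt           34
9        28  partner  Gadget           56
drop duplicate product (keep=first):
   discount  channel product  discount_x2
0        21   retail   Panel           42
1        16    phone   Gizmo           32
3        20  partner    Bolt           40
7        13   retail  Gadget           26
So min() = 26.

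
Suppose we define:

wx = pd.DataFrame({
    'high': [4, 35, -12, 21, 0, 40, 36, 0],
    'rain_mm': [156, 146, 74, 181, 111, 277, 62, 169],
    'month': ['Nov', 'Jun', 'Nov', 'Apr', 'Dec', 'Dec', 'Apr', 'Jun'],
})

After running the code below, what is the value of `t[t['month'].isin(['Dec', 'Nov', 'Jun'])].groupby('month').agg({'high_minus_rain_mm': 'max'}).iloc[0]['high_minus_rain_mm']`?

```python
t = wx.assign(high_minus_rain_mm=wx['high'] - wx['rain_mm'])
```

-111

add column high_minus_rain_mm = wx['high'] - wx['rain_mm']:
   high  rain_mm month  high_minus_rain_mm
0     4      156   Nov                -152
1    35      146   Jun                -111
2   -12       74   Nov                 -86
3    21      181   Apr                -160
4     0      111   Dec                -111
5    40      277   Dec                -237
6    36       62   Apr                 -26
7     0      169   Jun                -169
filter rows where month in ['Dec', 'Nov', 'Jun']:
   high  rain_mm month  high_minus_rain_mm
0     4      156   Nov                -152
1    35      146   Jun                -111
2   -12       74   Nov                 -86
4     0      111   Dec                -111
5    40      277   Dec                -237
7     0      169   Jun                -169
group by month, max of high_minus_rain_mm:
       high_minus_rain_mm
month                    
Dec                  -111
Jun                  -111
Nov                   -86
Finally, value at position 0, column 'high_minus_rain_mm' = -111.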